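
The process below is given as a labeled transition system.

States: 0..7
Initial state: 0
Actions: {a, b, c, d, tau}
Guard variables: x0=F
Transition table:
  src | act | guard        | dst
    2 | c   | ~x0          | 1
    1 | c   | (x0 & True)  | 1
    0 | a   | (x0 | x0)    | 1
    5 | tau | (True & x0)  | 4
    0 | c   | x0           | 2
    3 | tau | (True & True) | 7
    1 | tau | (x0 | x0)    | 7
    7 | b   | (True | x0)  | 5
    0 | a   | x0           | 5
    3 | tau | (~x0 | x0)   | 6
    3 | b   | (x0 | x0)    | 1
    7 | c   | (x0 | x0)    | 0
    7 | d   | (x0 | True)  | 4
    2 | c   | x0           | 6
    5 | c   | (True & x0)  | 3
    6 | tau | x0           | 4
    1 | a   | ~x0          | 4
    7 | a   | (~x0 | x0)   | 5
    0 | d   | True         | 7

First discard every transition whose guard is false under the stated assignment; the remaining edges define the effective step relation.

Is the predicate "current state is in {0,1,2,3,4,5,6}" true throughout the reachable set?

Answer: INVARIANT VIOLATED at state 7

Trace:
Inv-set: {0,1,2,3,4,5,6}
R = {0,4,5,7}
  0: ok
  4: ok
  5: ok
  7: ✗ unsafe
witness against invariant: d → 7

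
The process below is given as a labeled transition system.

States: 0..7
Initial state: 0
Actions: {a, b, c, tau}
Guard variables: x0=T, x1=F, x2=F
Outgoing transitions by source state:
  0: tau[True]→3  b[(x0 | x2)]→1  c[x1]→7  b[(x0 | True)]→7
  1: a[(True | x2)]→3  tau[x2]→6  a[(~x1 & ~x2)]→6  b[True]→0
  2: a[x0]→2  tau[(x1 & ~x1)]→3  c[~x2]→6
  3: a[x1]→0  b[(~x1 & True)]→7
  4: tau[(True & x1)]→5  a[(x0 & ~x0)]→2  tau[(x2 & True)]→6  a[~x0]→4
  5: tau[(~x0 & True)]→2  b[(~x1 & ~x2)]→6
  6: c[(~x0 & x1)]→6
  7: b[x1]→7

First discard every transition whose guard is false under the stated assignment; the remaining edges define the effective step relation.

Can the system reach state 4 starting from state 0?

Answer: UNREACHABLE

Trace:
Guard filter leaves 10 enabled edge(s).
depth 0: {0}
depth 1: {1,3,7}  total {0,1,3,7}
depth 2: {6}  total {0,1,3,6,7}
Reach set: {0,1,3,6,7}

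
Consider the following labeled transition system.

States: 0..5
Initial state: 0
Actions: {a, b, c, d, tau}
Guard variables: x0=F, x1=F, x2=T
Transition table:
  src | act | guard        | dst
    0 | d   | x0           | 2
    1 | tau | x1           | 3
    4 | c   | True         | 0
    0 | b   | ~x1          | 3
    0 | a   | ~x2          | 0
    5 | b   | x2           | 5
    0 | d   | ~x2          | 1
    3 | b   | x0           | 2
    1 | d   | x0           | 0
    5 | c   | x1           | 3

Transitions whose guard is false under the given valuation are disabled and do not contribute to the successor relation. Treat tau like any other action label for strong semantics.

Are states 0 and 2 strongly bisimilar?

Answer: NOT BISIMILAR

Trace:
Refine partition for ~:
  π0 = {{0,1,2,3,4,5}}
  π1 = {{0,5},{1,2,3},{4}}
  π2 = {{0},{1,2,3},{4},{5}}
4 equivalence class(es) (converged in 3)
[0]={0}  [2]={1,2,3}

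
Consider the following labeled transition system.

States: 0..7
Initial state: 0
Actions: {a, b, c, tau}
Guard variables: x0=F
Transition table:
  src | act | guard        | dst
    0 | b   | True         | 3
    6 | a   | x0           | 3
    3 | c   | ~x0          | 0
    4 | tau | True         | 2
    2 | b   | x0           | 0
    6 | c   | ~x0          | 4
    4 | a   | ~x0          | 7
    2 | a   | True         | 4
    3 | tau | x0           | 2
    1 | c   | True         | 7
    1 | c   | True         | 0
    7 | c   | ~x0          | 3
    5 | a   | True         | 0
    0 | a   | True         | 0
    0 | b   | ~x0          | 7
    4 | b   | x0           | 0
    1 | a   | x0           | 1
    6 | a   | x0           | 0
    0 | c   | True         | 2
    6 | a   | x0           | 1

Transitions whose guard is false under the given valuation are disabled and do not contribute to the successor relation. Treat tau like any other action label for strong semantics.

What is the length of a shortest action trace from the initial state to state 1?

Answer: UNREACHABLE

Analysis:
BFS to 1:
  L0 = {0}
  L1 = {2,3,7}
  L2 = {4}
1 never appears.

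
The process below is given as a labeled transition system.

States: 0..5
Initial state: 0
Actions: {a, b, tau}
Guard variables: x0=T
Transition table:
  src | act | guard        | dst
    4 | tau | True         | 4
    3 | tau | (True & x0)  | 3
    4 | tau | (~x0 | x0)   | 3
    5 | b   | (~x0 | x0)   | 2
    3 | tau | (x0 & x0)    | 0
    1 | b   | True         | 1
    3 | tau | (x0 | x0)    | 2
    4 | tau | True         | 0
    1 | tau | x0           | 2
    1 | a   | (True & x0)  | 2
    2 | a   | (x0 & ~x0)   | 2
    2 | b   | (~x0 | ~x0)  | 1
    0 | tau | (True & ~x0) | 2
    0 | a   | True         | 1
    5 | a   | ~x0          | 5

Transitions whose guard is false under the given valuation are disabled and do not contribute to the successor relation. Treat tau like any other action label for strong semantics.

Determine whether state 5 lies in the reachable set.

After dropping false guards: 11 live edges.
L0 = {0}
L1 = {1}  total {0,1}
L2 = {2}  total {0,1,2}
Reachable = {0,1,2}

Answer: UNREACHABLE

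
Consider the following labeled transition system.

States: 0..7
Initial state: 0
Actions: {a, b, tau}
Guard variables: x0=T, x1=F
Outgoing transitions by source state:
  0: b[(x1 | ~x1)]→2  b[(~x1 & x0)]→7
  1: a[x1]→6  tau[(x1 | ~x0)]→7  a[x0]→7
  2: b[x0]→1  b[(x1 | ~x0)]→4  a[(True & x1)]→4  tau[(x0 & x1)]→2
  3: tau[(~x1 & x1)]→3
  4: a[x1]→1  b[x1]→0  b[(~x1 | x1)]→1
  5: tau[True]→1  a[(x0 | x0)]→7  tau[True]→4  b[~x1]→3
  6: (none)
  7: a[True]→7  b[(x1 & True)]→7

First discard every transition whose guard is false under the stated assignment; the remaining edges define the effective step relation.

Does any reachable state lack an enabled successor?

Answer: DEADLOCK-FREE

Trace:
Reachable = {0,1,2,7}
  0: b→2  b→7  [2 out]
  1: a→7  [1 out]
  2: b→1  [1 out]
  7: a→7  [1 out]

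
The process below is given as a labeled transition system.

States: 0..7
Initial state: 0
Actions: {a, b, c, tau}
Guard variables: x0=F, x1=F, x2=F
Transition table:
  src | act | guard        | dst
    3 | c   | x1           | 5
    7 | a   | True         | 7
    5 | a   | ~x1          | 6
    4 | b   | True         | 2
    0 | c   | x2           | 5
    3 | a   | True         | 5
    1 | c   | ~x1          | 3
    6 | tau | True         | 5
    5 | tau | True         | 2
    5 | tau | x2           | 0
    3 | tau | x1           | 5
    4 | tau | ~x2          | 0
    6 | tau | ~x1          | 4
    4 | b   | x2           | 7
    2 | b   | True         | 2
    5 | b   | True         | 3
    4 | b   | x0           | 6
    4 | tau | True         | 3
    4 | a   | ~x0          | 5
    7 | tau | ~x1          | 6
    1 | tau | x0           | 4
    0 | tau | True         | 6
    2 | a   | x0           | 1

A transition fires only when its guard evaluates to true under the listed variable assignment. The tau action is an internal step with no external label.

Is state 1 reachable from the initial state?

Guard filter leaves 15 enabled edge(s).
Layer 0: {0}
Layer 1: {6}  total {0,6}
Layer 2: {4,5}  total {0,4,5,6}
Layer 3: {2,3}  total {0,2,3,4,5,6}
Reachable = {0,2,3,4,5,6}

Answer: UNREACHABLE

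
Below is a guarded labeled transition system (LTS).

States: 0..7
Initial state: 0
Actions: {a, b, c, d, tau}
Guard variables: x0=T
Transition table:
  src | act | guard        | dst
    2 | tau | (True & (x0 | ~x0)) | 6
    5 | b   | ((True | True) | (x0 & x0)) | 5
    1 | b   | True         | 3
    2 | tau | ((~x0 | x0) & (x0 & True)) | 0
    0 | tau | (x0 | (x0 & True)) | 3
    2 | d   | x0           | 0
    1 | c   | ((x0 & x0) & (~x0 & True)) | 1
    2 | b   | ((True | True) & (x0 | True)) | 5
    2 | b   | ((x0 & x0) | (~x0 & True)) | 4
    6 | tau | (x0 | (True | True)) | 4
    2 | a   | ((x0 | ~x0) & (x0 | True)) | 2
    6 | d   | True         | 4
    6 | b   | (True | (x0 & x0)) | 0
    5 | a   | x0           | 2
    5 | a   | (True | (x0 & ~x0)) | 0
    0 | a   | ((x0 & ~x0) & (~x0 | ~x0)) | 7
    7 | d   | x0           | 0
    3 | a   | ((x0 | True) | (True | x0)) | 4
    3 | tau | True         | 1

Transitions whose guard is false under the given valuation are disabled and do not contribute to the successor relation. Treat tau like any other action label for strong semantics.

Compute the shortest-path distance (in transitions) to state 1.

Breadth-first toward 1:
  depth 0: {0}
  depth 1: {3}
  depth 2: {1,4}
depth(1)=2, e.g. tau·tau

Answer: 2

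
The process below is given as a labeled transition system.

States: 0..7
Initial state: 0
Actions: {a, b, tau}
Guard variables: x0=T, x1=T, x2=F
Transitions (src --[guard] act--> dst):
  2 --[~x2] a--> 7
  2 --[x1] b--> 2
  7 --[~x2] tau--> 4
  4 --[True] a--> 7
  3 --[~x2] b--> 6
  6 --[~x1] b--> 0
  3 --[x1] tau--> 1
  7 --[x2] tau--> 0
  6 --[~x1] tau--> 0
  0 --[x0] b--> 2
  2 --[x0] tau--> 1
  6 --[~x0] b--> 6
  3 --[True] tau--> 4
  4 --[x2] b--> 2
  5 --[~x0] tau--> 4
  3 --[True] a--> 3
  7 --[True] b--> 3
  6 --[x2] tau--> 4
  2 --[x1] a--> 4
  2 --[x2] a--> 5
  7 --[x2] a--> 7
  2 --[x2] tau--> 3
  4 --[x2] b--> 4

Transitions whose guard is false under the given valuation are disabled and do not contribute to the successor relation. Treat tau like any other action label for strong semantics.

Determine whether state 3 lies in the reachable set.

Answer: REACHABLE

Trace:
After dropping false guards: 12 live edges.
Layer 0: {0}
Layer 1: {2}  cumulative {0,2}
Layer 2: {1,4,7}  cumulative {0,1,2,4,7}
Layer 3: {3}  cumulative {0,1,2,3,4,7}
Layer 4: {6}  cumulative {0,1,2,3,4,6,7}
Reachable = {0,1,2,3,4,6,7}
trace reaching 3: b·a·b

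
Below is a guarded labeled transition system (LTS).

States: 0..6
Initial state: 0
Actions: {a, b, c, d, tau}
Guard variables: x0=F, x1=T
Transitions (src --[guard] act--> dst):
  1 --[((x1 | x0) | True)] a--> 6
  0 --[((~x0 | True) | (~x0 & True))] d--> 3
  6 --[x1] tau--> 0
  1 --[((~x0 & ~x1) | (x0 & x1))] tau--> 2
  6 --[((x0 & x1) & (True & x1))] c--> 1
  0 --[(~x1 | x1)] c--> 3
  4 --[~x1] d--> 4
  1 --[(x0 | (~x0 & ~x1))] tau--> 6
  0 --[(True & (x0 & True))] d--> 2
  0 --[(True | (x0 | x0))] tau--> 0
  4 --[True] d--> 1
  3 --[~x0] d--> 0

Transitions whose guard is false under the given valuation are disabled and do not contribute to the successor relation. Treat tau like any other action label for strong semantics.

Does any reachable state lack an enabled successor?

Answer: DEADLOCK-FREE

Trace:
Reachable = {0,3}
  0: c→3  d→3  tau→0  [3 exit(s)]
  3: d→0  [1 exit(s)]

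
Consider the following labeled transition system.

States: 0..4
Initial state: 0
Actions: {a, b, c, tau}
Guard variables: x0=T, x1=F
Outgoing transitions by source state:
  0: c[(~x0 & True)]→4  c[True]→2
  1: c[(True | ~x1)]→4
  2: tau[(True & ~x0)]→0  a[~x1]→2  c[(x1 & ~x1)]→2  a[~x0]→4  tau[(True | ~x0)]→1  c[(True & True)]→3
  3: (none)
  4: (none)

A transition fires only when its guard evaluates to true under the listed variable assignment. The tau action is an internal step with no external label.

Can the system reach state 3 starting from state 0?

Guard filter leaves 5 enabled edge(s).
depth 0: {0}
depth 1: {2}  cumulative {0,2}
depth 2: {1,3}  cumulative {0,1,2,3}
depth 3: {4}  cumulative {0,1,2,3,4}
R = {0,1,2,3,4}
Path to 3: c·c

Answer: REACHABLE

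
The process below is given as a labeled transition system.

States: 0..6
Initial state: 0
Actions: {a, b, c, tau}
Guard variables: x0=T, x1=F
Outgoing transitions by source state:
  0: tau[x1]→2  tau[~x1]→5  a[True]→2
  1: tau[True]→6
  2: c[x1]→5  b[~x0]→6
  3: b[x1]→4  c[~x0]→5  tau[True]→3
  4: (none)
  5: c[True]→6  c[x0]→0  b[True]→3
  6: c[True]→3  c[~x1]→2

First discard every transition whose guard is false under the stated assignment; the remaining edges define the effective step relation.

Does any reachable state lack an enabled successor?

Answer: DEADLOCK at state 2

Working:
Reachable = {0,2,3,5,6}
  0: a→2  tau→5  [2 exit(s)]
  2: ∅  [no exit]
  3: tau→3  [1 exit(s)]
  5: b→3  c→0  c→6  [3 exit(s)]
  6: c→2  c→3  [2 exit(s)]
witness 2: a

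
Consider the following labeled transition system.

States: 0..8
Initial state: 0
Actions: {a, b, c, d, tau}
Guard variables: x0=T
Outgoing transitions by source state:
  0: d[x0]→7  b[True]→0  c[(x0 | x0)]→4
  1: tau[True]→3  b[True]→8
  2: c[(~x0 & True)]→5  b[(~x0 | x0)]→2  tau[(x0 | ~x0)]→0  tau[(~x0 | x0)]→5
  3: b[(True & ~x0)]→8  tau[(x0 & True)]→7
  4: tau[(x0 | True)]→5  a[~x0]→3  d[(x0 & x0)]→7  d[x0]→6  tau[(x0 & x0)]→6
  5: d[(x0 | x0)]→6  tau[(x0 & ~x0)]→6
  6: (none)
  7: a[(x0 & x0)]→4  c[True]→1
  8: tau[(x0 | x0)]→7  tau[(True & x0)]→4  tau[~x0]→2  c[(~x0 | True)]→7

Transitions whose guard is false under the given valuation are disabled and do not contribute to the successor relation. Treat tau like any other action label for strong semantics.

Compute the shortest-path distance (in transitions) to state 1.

Answer: 2

Working:
Layered search for 1:
  depth 0: {0}
  depth 1: {4,7}
  depth 2: {1,5,6}
depth(1)=2, e.g. d·c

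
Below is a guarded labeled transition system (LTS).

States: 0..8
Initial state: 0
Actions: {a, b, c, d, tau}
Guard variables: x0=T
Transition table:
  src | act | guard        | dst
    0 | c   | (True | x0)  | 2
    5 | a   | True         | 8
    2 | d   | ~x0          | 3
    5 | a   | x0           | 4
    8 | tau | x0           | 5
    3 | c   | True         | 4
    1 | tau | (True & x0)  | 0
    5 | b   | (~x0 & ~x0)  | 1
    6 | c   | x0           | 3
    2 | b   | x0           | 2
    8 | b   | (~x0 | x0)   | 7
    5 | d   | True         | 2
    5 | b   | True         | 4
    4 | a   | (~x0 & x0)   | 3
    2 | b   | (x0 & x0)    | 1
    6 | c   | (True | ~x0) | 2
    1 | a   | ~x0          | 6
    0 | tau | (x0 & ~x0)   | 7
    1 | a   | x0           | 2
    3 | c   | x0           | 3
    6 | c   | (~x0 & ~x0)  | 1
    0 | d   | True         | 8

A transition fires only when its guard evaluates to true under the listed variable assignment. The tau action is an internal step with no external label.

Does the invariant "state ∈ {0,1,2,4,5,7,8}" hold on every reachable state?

Answer: INVARIANT HOLDS

Analysis:
Inv-set: {0,1,2,4,5,7,8}
Reachable = {0,1,2,4,5,7,8}
  0: safe
  1: safe
  2: safe
  4: safe
  5: safe
  7: safe
  8: safe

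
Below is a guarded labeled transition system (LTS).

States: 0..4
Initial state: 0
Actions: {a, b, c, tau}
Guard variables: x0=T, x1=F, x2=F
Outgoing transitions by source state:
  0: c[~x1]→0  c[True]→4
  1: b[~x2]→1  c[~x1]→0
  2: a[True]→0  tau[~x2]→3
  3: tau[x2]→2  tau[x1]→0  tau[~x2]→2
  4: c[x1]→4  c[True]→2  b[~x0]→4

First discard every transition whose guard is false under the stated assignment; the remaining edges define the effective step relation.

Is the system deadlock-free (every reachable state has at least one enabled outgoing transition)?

R = {0,2,3,4}
  0: c→0  c→4  [2 out]
  2: a→0  tau→3  [2 out]
  3: tau→2  [1 out]
  4: c→2  [1 out]

Answer: DEADLOCK-FREE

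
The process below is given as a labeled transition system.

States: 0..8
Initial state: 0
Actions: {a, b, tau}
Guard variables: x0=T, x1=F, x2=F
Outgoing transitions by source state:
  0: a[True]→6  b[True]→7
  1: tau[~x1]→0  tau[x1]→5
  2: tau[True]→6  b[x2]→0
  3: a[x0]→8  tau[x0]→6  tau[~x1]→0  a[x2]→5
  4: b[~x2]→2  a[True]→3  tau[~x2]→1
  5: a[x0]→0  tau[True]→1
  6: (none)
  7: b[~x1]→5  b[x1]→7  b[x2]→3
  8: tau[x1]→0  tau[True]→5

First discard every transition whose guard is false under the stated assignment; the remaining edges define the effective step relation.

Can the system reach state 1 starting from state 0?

Answer: REACHABLE

Working:
14 transition(s) survive guard evaluation.
depth 0: {0}
depth 1: {6,7}  total {0,6,7}
depth 2: {5}  total {0,5,6,7}
depth 3: {1}  total {0,1,5,6,7}
R = {0,1,5,6,7}
Path to 1: b·b·tau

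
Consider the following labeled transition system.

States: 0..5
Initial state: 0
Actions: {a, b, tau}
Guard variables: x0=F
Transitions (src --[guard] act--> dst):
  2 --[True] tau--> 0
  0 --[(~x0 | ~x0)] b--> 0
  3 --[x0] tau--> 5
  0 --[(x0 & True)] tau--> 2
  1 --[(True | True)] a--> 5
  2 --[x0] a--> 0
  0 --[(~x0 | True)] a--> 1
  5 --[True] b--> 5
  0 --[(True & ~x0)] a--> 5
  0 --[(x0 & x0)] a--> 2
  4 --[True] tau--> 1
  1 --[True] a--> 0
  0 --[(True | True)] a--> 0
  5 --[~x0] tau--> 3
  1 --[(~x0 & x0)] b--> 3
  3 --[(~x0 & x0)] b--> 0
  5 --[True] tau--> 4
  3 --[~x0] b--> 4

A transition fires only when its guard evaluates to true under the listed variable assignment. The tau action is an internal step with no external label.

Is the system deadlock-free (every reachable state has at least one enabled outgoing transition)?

Answer: DEADLOCK-FREE

Working:
Reach set: {0,1,3,4,5}
  0: a→0  a→1  a→5  b→0  [4 out]
  1: a→0  a→5  [2 out]
  3: b→4  [1 out]
  4: tau→1  [1 out]
  5: b→5  tau→3  tau→4  [3 out]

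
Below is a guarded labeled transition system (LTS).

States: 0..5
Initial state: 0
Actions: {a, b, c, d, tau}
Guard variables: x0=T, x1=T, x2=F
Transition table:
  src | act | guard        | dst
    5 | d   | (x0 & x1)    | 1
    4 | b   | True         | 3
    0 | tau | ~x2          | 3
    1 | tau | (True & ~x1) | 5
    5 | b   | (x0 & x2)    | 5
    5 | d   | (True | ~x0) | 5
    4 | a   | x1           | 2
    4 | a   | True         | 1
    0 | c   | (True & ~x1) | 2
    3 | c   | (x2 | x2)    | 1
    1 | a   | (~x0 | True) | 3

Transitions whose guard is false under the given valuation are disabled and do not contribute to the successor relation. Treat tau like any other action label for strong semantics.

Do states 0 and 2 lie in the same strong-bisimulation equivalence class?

Answer: NOT BISIMILAR

Trace:
Compute ~ classes (split until stable):
  P[0] = {{0,1,2,3,4,5}}
  P[1] = {{0},{1},{2,3},{4},{5}}
stable after 2 split(s): 5 block(s)
0∈{0}, 2∈{2,3}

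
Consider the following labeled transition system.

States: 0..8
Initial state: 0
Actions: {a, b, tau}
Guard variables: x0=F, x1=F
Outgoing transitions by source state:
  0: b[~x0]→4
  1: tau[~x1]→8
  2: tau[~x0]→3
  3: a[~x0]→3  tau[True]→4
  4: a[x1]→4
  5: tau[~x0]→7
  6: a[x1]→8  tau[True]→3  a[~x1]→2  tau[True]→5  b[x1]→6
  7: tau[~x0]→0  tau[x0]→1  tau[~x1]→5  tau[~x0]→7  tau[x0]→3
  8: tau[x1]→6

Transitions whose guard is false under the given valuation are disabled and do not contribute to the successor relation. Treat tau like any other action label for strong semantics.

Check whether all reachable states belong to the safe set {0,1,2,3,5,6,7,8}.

Safe = {0,1,2,3,5,6,7,8}
R = {0,4}
  0: safe
  4: ✗ unsafe
counterexample path to 4: b

Answer: INVARIANT VIOLATED at state 4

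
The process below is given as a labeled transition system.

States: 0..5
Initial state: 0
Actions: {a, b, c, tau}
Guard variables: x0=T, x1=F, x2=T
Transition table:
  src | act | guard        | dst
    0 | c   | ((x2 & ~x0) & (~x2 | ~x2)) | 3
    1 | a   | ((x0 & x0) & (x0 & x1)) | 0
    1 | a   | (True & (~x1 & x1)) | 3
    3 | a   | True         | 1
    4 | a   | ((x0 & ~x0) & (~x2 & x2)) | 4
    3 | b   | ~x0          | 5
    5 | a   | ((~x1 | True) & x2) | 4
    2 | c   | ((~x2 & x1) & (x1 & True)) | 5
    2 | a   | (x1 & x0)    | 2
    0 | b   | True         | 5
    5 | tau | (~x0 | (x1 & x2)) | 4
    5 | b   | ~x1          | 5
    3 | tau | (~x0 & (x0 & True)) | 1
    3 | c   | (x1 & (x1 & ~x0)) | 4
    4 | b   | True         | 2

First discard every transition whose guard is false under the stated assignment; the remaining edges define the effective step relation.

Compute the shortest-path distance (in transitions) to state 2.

Answer: 3

Working:
Layered search for 2:
  L0 = {0}
  L1 = {5}
  L2 = {4}
  L3 = {2}
2 enters at depth 3; path b·a·b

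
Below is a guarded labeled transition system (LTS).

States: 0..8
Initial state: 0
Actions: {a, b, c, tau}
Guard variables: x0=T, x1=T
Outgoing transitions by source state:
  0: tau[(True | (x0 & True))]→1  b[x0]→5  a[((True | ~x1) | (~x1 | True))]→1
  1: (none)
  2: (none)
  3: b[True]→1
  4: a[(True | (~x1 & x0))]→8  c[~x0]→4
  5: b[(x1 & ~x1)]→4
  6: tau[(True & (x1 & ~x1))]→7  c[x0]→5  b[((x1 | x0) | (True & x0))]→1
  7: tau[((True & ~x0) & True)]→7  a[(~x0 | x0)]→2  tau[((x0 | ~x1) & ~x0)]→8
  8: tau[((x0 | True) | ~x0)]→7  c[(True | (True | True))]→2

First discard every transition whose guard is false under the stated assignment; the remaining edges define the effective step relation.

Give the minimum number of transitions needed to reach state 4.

BFS to 4:
  Layer 0: {0}
  Layer 1: {1,5}
4 never appears.

Answer: UNREACHABLE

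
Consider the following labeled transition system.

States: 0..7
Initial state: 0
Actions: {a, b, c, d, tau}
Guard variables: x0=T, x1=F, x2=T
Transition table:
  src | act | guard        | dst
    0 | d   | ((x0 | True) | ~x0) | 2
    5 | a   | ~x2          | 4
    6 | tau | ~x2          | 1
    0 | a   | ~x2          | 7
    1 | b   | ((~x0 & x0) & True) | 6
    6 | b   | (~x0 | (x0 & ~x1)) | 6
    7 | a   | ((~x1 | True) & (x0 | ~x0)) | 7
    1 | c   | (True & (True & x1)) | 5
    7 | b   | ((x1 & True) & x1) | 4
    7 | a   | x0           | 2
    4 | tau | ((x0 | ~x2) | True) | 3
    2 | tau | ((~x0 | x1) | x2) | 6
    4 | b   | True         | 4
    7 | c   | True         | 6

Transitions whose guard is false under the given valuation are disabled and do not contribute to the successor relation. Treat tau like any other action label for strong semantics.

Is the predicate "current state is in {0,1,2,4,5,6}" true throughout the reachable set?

Answer: INVARIANT HOLDS

Analysis:
Allowed set {0,1,2,4,5,6}
Reachable = {0,2,6}
  0: ✓
  2: ✓
  6: ✓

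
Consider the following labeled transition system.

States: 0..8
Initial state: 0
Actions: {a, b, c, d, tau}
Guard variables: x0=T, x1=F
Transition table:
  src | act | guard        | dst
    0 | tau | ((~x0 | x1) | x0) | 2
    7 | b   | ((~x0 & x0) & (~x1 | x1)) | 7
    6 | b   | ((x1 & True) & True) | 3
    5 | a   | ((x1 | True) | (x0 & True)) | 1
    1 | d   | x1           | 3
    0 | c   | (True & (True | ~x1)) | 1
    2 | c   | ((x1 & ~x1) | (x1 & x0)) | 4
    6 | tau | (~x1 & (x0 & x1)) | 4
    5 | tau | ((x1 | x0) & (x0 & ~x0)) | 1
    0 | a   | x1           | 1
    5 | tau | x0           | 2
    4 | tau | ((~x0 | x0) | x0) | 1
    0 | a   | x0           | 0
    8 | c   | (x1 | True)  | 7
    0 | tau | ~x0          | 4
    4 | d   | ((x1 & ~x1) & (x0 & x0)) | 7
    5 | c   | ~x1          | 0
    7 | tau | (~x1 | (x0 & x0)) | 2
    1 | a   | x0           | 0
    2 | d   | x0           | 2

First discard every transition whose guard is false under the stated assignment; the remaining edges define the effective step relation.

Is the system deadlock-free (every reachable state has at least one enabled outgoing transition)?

Answer: DEADLOCK-FREE

Trace:
Reach set: {0,1,2}
  0: a→0  c→1  tau→2  [3 exit(s)]
  1: a→0  [1 exit(s)]
  2: d→2  [1 exit(s)]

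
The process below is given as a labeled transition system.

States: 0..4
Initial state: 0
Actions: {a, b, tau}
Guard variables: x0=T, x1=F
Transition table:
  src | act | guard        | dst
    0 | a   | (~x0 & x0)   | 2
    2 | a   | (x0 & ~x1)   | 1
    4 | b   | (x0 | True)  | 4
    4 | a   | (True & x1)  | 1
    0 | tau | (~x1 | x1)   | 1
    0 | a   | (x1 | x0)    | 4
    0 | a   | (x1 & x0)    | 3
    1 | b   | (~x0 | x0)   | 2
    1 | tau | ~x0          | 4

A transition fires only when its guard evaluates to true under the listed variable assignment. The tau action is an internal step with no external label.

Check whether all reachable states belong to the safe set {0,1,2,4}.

Answer: INVARIANT HOLDS

Working:
Inv-set: {0,1,2,4}
R = {0,1,2,4}
  0: ✓
  1: ✓
  2: ✓
  4: ✓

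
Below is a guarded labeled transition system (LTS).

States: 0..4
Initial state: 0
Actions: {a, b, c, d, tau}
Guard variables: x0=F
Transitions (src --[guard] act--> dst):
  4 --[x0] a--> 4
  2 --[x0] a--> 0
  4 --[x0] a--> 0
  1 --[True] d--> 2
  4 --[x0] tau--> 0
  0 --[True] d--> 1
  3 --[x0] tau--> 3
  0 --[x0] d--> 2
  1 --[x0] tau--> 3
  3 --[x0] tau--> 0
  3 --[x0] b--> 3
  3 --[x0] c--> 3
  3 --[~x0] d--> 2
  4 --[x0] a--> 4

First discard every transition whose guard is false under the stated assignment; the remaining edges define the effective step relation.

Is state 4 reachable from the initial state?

Answer: UNREACHABLE

Analysis:
Guard filter leaves 3 enabled edge(s).
Layer 0: {0}
Layer 1: {1}  now seen {0,1}
Layer 2: {2}  now seen {0,1,2}
R = {0,1,2}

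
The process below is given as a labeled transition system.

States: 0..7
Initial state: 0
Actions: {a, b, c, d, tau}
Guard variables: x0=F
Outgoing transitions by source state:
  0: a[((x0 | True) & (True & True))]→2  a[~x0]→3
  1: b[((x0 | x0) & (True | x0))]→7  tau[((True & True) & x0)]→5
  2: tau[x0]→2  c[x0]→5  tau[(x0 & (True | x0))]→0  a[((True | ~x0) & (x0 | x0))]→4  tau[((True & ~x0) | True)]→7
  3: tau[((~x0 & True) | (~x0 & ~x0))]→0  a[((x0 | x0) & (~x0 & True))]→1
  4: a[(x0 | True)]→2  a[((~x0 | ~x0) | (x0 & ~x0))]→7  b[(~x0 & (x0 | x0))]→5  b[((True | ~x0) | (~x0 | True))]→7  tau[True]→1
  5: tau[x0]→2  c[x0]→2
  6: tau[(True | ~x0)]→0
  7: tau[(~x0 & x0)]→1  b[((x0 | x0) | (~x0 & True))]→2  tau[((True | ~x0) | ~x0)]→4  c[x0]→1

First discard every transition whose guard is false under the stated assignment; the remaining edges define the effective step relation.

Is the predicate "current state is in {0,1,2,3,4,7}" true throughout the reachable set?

Answer: INVARIANT HOLDS

Analysis:
Inv-set: {0,1,2,3,4,7}
Reachable = {0,1,2,3,4,7}
  0: ok
  1: ok
  2: ok
  3: ok
  4: ok
  7: ok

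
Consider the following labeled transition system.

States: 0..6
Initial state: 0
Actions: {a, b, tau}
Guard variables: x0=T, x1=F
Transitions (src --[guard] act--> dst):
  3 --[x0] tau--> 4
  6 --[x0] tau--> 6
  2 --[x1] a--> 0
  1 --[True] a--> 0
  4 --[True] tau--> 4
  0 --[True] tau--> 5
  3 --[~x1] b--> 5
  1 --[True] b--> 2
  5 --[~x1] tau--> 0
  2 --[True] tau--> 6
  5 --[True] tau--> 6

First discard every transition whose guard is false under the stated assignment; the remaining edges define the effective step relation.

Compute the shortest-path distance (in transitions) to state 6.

Answer: 2

Analysis:
Breadth-first toward 6:
  depth 0: {0}
  depth 1: {5}
  depth 2: {6}
depth(6)=2, e.g. tau·tau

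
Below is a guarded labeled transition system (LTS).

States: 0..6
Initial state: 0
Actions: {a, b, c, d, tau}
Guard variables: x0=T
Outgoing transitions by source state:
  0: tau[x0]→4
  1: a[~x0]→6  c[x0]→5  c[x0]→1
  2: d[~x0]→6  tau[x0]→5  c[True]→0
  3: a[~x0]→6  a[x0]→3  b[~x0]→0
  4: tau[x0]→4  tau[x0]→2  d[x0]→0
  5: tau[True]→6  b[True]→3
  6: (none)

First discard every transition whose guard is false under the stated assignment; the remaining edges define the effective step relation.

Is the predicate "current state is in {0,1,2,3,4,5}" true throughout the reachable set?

Allowed set {0,1,2,3,4,5}
Reachable = {0,2,3,4,5,6}
  0: safe
  2: safe
  3: safe
  4: safe
  5: safe
  6: VIOLATES
reach 6 via tau·tau·tau·tau — violates

Answer: INVARIANT VIOLATED at state 6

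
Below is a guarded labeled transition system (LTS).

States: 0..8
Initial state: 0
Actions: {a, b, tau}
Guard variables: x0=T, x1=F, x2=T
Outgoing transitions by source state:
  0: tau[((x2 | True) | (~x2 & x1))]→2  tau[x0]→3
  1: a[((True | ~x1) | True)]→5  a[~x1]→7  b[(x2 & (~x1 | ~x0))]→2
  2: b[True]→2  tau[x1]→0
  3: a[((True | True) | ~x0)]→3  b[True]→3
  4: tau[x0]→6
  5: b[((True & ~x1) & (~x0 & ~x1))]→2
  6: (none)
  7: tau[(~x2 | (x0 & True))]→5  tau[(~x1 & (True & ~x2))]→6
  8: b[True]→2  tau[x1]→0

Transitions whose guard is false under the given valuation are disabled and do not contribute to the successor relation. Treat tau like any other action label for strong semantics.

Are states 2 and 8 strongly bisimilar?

Refine partition for ~:
  π0 = {{0,1,2,3,4,5,6,7,8}}
  π1 = {{0,4,7},{1,3},{2,8},{5,6}}
  π2 = {{0},{1},{2,8},{3},{4,7},{5,6}}
Fixed point at round 3; 6 class(es).
2∈{2,8}, 8∈{2,8}

Answer: BISIMILAR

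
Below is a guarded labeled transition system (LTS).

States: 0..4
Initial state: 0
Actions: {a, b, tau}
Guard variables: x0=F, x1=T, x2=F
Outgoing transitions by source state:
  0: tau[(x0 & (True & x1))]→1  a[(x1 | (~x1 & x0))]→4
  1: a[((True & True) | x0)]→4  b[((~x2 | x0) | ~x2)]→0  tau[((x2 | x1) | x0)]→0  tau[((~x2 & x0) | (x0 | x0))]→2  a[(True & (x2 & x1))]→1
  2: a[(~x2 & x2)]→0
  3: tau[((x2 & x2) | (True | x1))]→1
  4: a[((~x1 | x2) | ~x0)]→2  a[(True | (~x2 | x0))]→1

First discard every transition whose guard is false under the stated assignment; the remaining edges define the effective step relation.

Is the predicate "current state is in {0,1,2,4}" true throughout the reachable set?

Answer: INVARIANT HOLDS

Analysis:
Safe = {0,1,2,4}
Reachable = {0,1,2,4}
  0: ✓
  1: ✓
  2: ✓
  4: ✓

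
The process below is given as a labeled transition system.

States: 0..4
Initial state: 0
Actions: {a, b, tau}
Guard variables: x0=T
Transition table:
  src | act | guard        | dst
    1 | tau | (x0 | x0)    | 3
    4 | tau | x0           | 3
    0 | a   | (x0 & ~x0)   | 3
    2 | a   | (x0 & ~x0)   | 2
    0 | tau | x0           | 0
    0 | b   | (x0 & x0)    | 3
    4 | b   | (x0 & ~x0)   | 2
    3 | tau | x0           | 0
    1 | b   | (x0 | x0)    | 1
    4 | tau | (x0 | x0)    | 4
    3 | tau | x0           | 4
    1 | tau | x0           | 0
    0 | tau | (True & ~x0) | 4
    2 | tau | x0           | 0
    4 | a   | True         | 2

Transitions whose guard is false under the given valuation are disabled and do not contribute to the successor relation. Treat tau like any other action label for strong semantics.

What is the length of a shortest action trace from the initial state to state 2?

Answer: 3

Working:
BFS to 2:
  L0 = {0}
  L1 = {3}
  L2 = {4}
  L3 = {2}
depth(2)=3, e.g. b·tau·a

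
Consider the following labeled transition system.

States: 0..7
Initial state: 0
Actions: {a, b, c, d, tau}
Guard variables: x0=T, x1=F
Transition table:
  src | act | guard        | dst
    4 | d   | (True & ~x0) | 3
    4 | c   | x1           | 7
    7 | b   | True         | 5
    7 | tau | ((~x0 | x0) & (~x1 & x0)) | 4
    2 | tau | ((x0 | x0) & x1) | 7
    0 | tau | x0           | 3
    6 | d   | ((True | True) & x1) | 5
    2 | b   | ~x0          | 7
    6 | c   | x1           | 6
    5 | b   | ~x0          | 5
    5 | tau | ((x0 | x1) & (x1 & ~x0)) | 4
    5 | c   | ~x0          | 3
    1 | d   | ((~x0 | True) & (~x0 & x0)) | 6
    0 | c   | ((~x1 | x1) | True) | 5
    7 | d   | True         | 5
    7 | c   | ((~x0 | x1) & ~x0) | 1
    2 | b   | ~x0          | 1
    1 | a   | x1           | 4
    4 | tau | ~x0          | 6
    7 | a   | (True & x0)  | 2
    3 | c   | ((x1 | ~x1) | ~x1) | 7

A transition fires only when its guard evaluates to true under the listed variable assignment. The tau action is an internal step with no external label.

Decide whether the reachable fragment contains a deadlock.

Answer: DEADLOCK at state 2

Analysis:
Reachable = {0,2,3,4,5,7}
  0: c→5  tau→3  [2 out]
  2: ∅  [no exit]
  3: c→7  [1 out]
  4: ∅  [no exit]
  5: ∅  [no exit]
  7: a→2  b→5  d→5  tau→4  [4 out]
witness 2: tau·c·a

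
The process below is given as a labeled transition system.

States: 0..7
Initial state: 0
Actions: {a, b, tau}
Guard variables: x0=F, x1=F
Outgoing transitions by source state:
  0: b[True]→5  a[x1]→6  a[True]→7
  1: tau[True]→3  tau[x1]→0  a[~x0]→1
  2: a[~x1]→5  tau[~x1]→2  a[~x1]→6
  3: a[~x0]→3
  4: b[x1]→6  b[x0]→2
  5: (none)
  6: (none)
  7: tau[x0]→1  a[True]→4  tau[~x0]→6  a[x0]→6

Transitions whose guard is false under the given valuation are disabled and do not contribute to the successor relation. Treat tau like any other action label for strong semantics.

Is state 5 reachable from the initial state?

Answer: REACHABLE

Working:
After dropping false guards: 10 live edges.
L0 = {0}
L1 = {5,7}  cumulative {0,5,7}
L2 = {4,6}  cumulative {0,4,5,6,7}
Reach set: {0,4,5,6,7}
Path to 5: b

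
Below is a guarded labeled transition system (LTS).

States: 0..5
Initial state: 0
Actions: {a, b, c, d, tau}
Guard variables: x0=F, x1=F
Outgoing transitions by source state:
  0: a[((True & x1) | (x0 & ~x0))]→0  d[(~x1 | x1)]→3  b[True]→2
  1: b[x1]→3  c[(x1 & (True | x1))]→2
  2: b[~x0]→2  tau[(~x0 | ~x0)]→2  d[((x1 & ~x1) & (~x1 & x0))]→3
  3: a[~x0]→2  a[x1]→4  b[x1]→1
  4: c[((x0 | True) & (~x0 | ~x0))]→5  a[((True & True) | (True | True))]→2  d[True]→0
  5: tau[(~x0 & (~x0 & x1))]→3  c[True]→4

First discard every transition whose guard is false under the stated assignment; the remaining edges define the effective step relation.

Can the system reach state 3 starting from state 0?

Guard filter leaves 9 enabled edge(s).
depth 0: {0}
depth 1: {2,3}  cumulative {0,2,3}
R = {0,2,3}
trace reaching 3: d

Answer: REACHABLE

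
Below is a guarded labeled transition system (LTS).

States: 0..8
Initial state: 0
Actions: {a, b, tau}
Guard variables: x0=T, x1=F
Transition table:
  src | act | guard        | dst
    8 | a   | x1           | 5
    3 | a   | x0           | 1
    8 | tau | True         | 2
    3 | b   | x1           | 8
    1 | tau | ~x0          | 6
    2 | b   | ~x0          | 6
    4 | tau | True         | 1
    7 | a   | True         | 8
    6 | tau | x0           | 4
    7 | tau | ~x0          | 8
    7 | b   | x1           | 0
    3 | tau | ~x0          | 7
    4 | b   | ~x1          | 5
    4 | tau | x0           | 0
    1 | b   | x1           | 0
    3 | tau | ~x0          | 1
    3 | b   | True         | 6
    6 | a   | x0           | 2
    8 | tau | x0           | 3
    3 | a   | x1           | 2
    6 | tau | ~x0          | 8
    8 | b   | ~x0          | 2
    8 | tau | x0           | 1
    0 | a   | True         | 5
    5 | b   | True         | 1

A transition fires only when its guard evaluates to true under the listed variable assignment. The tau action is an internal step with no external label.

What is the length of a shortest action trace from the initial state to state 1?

BFS to 1:
  depth 0: {0}
  depth 1: {5}
  depth 2: {1}
first hit 1 at d=2 via a·b

Answer: 2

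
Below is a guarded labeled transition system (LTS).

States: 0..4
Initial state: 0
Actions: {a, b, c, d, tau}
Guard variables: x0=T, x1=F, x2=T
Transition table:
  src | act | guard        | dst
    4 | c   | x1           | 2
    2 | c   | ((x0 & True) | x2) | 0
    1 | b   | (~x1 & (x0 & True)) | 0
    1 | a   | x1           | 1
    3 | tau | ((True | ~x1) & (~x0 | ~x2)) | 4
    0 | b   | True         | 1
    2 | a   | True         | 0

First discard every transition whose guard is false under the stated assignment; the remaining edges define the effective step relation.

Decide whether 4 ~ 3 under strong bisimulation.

Answer: BISIMILAR

Trace:
Bisimulation quotient by refinement:
  round 0: {{0,1,2,3,4}}
  round 1: {{0,1},{2},{3,4}}
Fixed point at round 2; 3 class(es).
4∈{3,4}, 3∈{3,4}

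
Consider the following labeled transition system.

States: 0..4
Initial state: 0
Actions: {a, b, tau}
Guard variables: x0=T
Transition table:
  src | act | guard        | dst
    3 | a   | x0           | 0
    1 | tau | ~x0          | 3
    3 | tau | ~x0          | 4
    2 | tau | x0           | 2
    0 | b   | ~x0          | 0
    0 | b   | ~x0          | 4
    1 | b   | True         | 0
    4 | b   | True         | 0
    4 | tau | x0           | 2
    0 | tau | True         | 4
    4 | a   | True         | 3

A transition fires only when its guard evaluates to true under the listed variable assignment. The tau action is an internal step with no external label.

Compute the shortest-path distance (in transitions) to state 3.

Answer: 2

Trace:
BFS to 3:
  Layer 0: {0}
  Layer 1: {4}
  Layer 2: {2,3}
first hit 3 at d=2 via tau·a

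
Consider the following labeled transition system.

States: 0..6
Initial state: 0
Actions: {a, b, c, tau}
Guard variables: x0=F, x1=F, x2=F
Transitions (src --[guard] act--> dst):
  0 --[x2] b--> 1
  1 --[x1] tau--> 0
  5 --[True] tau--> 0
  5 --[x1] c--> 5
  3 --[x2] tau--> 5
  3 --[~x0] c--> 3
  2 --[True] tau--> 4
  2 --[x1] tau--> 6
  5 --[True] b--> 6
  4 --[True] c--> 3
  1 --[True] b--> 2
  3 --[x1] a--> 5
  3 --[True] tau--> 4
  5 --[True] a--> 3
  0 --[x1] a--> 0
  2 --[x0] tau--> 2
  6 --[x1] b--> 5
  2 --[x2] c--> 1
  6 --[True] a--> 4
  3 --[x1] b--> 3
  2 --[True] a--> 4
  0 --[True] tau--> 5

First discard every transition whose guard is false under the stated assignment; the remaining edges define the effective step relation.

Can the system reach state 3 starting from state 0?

Answer: REACHABLE

Analysis:
11 transition(s) survive guard evaluation.
L0 = {0}
L1 = {5}  now seen {0,5}
L2 = {3,6}  now seen {0,3,5,6}
L3 = {4}  now seen {0,3,4,5,6}
Reach set: {0,3,4,5,6}
witness 3: tau·a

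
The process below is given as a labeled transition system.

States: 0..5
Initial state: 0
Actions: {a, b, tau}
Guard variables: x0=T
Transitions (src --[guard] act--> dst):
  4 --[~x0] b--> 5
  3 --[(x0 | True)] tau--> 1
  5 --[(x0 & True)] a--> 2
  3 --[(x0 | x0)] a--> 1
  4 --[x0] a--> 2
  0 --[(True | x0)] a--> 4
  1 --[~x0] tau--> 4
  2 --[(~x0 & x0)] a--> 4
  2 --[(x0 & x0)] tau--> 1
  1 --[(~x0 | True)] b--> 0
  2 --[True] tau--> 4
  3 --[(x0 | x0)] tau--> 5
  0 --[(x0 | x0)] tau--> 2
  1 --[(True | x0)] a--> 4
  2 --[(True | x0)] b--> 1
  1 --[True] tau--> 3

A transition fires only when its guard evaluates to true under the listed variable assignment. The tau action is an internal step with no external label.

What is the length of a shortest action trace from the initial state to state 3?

BFS to 3:
  depth 0: {0}
  depth 1: {2,4}
  depth 2: {1}
  depth 3: {3}
first hit 3 at d=3 via tau·b·tau

Answer: 3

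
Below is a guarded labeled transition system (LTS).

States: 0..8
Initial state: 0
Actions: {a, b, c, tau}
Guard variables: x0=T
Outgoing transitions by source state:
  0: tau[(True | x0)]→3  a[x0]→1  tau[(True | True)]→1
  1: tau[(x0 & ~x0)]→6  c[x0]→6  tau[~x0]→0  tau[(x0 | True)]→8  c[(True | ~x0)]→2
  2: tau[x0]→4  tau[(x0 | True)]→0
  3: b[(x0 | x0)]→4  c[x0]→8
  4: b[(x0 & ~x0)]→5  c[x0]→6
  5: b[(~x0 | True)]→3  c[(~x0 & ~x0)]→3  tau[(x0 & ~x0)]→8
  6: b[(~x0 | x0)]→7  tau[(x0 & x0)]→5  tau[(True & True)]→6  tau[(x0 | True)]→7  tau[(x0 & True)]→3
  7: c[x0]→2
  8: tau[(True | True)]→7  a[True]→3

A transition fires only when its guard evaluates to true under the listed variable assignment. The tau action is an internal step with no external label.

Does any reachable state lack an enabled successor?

Answer: DEADLOCK-FREE

Working:
Reachable = {0,1,2,3,4,5,6,7,8}
  0: a→1  tau→1  tau→3  [3 exit(s)]
  1: c→2  c→6  tau→8  [3 exit(s)]
  2: tau→0  tau→4  [2 exit(s)]
  3: b→4  c→8  [2 exit(s)]
  4: c→6  [1 exit(s)]
  5: b→3  [1 exit(s)]
  6: b→7  tau→3  tau→5  tau→6  tau→7  [5 exit(s)]
  7: c→2  [1 exit(s)]
  8: a→3  tau→7  [2 exit(s)]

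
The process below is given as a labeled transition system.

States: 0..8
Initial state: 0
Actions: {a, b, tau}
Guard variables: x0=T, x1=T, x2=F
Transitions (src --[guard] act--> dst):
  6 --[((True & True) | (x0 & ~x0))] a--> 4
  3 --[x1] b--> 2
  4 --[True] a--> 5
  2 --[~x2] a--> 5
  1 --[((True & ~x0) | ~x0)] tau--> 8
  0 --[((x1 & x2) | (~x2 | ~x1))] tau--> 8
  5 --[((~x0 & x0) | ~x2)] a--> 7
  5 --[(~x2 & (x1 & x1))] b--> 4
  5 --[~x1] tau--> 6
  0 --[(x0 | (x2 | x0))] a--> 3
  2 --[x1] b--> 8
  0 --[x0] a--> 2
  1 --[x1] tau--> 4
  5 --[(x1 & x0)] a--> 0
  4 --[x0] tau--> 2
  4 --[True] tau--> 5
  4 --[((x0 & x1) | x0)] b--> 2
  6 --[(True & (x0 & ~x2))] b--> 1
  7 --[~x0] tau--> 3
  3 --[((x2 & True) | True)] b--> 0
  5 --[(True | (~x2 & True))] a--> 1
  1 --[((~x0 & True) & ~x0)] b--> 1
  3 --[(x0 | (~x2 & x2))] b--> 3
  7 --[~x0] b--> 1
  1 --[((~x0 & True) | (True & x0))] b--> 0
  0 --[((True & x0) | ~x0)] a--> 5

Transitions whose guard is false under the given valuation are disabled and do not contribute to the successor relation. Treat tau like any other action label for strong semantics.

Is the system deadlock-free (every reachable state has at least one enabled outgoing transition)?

Reach set: {0,1,2,3,4,5,7,8}
  0: a→2  a→3  a→5  tau→8  [4 exit(s)]
  1: b→0  tau→4  [2 exit(s)]
  2: a→5  b→8  [2 exit(s)]
  3: b→0  b→2  b→3  [3 exit(s)]
  4: a→5  b→2  tau→2  tau→5  [4 exit(s)]
  5: a→0  a→1  a→7  b→4  [4 exit(s)]
  7: ∅  [STUCK]
  8: ∅  [STUCK]
trace reaching 7: a·a

Answer: DEADLOCK at state 7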